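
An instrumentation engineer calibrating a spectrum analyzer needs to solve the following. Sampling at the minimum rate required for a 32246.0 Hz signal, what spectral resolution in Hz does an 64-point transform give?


Step 1 — Nyquist sampling rate:
fs = 2 * fmax = 2 * 32246.0 = 64492.0 Hz

Step 2 — DFT bin spacing:
df = fs / N = 64492.0 / 64 = 1007.6875 Hz

1007.6875 Hz


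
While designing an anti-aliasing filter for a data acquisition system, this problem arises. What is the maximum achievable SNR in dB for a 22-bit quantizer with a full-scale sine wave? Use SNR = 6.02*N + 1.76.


Theoretical SNR for a full-scale sinusoid:
SNR = 6.02 * N + 1.76
    = 6.02 * 22 + 1.76
    = 132.44 + 1.76
    = 134.2 dB

134.2 dB


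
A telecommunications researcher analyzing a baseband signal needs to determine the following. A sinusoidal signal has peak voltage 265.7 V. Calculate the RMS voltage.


RMS voltage for a sinusoidal waveform:
V_rms = V_peak / sqrt(2)
      = 265.7 / 1.414214
      = 187.878 V

187.878 V


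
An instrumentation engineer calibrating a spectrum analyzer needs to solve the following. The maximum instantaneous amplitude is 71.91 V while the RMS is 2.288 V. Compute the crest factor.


Crest factor is the ratio of peak to RMS:
CF = V_peak / V_rms
   = 71.91 / 2.288
   = 31.4292

31.4292


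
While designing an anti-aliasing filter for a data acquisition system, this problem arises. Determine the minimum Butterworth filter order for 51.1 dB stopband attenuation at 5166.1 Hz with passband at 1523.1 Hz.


Butterworth filter order formula:
n = log10(10^(A/10) - 1) / (2 * log10(f_stop/f_pass))
10^(51.1/10) - 1 = 128823.9552
f_stop/f_pass = 5166.1 / 1523.1 = 3.3918
n = 4.8168 -> ceil = 5

5


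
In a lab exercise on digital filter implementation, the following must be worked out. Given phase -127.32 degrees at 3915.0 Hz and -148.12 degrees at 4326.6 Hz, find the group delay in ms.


Group delay from phase difference:
tau = -d(phi)/d(omega)
d(phi) = -20.8 deg = -0.363028 rad
d(omega) = 2*pi*(4326.6 - 3915.0) = 2586.1591 rad/s
tau = -(-0.363028) / 2586.1591
    = 0.1404 ms

0.1404 ms


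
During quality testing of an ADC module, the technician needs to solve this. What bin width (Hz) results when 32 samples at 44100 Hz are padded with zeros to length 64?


Frequency resolution after zero-padding:
N_padded = 32 * 2 = 64
df = fs / N_padded
   = 44100 / 64
   = 689.0625 Hz

689.0625 Hz


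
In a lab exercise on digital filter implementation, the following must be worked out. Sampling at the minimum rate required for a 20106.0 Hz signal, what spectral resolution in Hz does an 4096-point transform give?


Step 1 — Nyquist sampling rate:
fs = 2 * fmax = 2 * 20106.0 = 40212.0 Hz

Step 2 — DFT bin spacing:
df = fs / N = 40212.0 / 4096 = 9.8174 Hz

9.8174 Hz


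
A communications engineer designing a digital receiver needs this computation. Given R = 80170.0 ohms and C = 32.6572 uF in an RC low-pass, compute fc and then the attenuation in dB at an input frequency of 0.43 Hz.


Step 1 — cutoff frequency:
fc = 1 / (2*pi*R*C)
C = 32.6572 uF = 3.26572e-05 F
fc = 1 / (2*pi*80170.0*3.26572e-05)
   = 0.0607896 Hz

Step 2 — magnitude at f = 0.43 Hz:
|H(f)| = 1 / sqrt(1 + (f/fc)^2)
f/fc = 0.43 / 0.0607896 = 7.073578
|H| = 1 / sqrt(1 + 50.035506) = 0.1399793
|H|_dB = 20*log10(0.1399793) = -17.08 dB

fc = 0.0607896 Hz; |H(0.43 Hz)| = -17.08 dB


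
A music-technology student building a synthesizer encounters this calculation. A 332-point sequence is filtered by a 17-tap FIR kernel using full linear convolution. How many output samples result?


Linear convolution output length:
L = N + M - 1
  = 332 + 17 - 1
  = 348 samples

348


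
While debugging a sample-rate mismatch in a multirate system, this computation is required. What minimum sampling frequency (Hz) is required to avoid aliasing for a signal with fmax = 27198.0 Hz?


The Nyquist rate is twice the maximum frequency component.
fs_min = 2 * fmax
      = 2 * 27198.0
      = 54396.0 Hz

54396.0


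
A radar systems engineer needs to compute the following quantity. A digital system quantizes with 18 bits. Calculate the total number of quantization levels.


Number of quantization levels = 2^N
= 2^18
= 262144

262144


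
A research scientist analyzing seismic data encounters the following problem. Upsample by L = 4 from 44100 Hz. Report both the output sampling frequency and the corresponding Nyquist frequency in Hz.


Step 1 — output sample rate after interpolation by L:
fs_out = L * fs_in = 4 * 44100 = 176400 Hz

Step 2 — Nyquist frequency of the output stream:
f_Nyq = fs_out / 2 = 176400 / 2 = 88200.0 Hz

fs_out = 176400 Hz; f_Nyquist = 88200.0 Hz


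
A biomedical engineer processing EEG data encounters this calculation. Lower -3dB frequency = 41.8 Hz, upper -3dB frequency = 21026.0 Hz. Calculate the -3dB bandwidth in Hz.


Bandwidth is the difference of -3dB frequencies:
BW = f_high - f_low
   = 21026.0 - 41.8
   = 20984.2 Hz

20984.2 Hz


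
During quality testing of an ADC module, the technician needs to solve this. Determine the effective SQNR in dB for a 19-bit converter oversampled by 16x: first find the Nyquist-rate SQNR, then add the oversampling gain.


Step 1 — baseline SQNR at Nyquist:
SQNR_base = 6.02*N + 1.76
          = 6.02*19 + 1.76
          = 116.14 dB

Step 2 — oversampling processing gain:
G = 10*log10(OSR) = 10*log10(16) = 12.04 dB

Step 3 — total:
SQNR_total = 116.14 + 12.04 = 128.18 dB

Base SQNR = 116.14 dB; oversampled SQNR = 128.18 dB


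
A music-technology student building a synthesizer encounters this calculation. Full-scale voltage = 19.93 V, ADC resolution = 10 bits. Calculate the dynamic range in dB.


Dynamic range from full-scale to LSB:
V_min = V_max / 2^bits = 19.93 / 2^10
DR = 20 * log10(V_max / V_min)
   = 20 * log10(2^10)
   = 20 * 10 * log10(2)
   = 60.21 dB

60.21 dB


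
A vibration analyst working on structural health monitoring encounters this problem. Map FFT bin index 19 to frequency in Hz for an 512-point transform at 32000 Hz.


Frequency of DFT bin k:
f_k = k * fs / N
    = 19 * 32000 / 512
    = 608000 / 512
    = 1187.5 Hz

1187.5 Hz


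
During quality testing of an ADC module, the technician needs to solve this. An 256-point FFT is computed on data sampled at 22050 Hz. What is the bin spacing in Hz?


DFT frequency resolution:
df = fs / N
   = 22050 / 256
   = 86.1328 Hz

86.1328 Hz


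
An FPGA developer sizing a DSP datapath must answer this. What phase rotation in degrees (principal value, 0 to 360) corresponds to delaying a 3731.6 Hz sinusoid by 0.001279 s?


Phase shift from frequency and time delay:
phi = 360 * f * t_delay
    = 360 * 3731.6 * 0.001279
    = 1718.18 degrees
    mod 360 = 278.18 degrees

278.18 degrees


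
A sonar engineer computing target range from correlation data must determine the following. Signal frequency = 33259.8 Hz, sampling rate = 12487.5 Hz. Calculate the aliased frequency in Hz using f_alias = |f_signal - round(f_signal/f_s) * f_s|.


Compute the nearest integer multiple of fs to the signal:
n = round(33259.8 / 12487.5) = 3
f_alias = |33259.8 - 3 * 12487.5|
        = |33259.8 - 37462.5|
        = 4202.7 Hz

4202.7


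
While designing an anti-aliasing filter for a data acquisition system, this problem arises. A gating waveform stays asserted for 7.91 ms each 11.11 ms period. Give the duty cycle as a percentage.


Duty cycle as a percentage:
DC = (t_on / T) * 100
   = (7.91 / 11.11) * 100
   = 0.711971 * 100
   = 71.2 %

71.2 %


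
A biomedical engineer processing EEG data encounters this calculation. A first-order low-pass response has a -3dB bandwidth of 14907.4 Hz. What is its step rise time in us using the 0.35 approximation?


Rise time from bandwidth relationship:
tr = 0.35 / BW
   = 0.35 / 14907.4
   = 2.347827254e-05 s
   = 23.4783 us

23.4783 us


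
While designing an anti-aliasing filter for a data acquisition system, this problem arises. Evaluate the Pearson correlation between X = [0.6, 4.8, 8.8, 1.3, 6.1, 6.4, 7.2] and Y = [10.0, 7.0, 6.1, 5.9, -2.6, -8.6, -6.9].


Pearson correlation coefficient (population):
r = cov(X,Y) / (std(X) * std(Y))
Mean X = 5.0286, Mean Y = 1.5571
Cov(X,Y) = -10.63449
Std(X) = 2.816642, Std(Y) = 6.890751
r = -0.5479

-0.5479


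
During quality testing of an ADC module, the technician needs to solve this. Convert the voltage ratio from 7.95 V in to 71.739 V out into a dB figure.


Voltage gain in dB:
G = 20 * log10(Vout / Vin)
  = 20 * log10(71.739 / 7.95)
  = 20 * log10(9.023774)
  = 20 * 0.955388
  = 19.11 dB

19.11 dB


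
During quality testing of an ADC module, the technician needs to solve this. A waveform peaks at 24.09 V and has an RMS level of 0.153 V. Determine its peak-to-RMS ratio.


Crest factor is the ratio of peak to RMS:
CF = V_peak / V_rms
   = 24.09 / 0.153
   = 157.451

157.451


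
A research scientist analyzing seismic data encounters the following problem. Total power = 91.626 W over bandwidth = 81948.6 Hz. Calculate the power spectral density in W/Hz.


Power spectral density:
PSD = P / BW
    = 91.626 / 81948.6
    = 0.00111809 W/Hz

0.00111809 W/Hz


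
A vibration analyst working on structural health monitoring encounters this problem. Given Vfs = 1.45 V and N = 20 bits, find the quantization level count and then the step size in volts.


Step 1 — number of quantization levels:
L = 2^N = 2^20 = 1048576

Step 2 — LSB step size:
delta = Vfs / L
      = 1.45 / 1048576
      = 1.38e-06 V

Levels = 1048576; step size = 1.38e-06 V


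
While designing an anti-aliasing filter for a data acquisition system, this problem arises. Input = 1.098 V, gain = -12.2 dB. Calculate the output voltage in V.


Output voltage from dB gain:
V_out = V_in * 10^(gain_dB / 20)
      = 1.098 * 10^(-12.2 / 20)
      = 1.098 * 0.245471
      = 0.2695 V

0.2695 V


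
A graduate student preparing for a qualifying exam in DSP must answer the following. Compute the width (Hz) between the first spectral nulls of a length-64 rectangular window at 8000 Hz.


Main lobe width for a rectangular window:
Width = 2 * fs / N
      = 2 * 8000 / 64
      = 16000 / 64
      = 250.0 Hz

250.0 Hz


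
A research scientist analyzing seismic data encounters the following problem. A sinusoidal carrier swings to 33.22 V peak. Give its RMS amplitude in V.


RMS voltage for a sinusoidal waveform:
V_rms = V_peak / sqrt(2)
      = 33.22 / 1.414214
      = 23.49 V

23.49 V


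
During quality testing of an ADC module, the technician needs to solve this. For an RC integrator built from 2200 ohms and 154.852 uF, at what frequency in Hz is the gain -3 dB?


Cutoff frequency of a first-order RC filter:
fc = 1 / (2 * pi * R * C)
C = 154.852 uF = 0.000154852 F
fc = 1 / (2 * pi * 2200 * 0.000154852)
   = 1 / 2.1405203846122
   = 0.467176 Hz

0.467176 Hz


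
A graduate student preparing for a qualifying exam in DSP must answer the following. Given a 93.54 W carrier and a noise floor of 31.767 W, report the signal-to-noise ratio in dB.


SNR in decibels:
SNR = 10 * log10(Ps / Pn)
    = 10 * log10(93.54 / 31.767)
    = 10 * log10(2.9446)
    = 10 * 0.469
    = 4.69 dB

4.69 dB


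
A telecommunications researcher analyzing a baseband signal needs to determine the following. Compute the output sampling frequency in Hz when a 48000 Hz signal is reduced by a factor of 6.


Decimation reduces the sample rate:
fs_out = fs_in / M
       = 48000 / 6
       = 8000.0 Hz

8000.0 Hz


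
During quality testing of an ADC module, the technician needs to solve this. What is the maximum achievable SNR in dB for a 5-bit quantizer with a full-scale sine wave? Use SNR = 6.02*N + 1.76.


Theoretical SNR for a full-scale sinusoid:
SNR = 6.02 * N + 1.76
    = 6.02 * 5 + 1.76
    = 30.1 + 1.76
    = 31.86 dB

31.86 dB


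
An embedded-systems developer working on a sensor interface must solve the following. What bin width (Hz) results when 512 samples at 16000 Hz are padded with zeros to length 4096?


Frequency resolution after zero-padding:
N_padded = 512 * 8 = 4096
df = fs / N_padded
   = 16000 / 4096
   = 3.9062 Hz

3.9062 Hz


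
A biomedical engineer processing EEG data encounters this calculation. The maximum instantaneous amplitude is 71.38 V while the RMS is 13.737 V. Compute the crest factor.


Crest factor is the ratio of peak to RMS:
CF = V_peak / V_rms
   = 71.38 / 13.737
   = 5.1962

5.1962


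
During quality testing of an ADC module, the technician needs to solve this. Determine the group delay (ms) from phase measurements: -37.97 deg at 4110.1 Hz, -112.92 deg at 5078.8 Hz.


Group delay from phase difference:
tau = -d(phi)/d(omega)
d(phi) = -74.95 deg = -1.308124 rad
d(omega) = 2*pi*(5078.8 - 4110.1) = 6086.5216 rad/s
tau = -(-1.308124) / 6086.5216
    = 0.2149 ms

0.2149 ms


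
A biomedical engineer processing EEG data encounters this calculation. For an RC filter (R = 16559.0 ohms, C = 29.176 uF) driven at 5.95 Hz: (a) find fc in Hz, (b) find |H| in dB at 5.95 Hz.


Step 1 — cutoff frequency:
fc = 1 / (2*pi*R*C)
C = 29.176 uF = 2.9176e-05 F
fc = 1 / (2*pi*16559.0*2.9176e-05)
   = 0.329428 Hz

Step 2 — magnitude at f = 5.95 Hz:
|H(f)| = 1 / sqrt(1 + (f/fc)^2)
f/fc = 5.95 / 0.329428 = 18.06161
|H| = 1 / sqrt(1 + 326.221756) = 0.0552814
|H|_dB = 20*log10(0.0552814) = -25.15 dB

fc = 0.329428 Hz; |H(5.95 Hz)| = -25.15 dB


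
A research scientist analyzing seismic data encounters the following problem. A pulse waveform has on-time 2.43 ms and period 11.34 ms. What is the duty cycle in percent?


Duty cycle as a percentage:
DC = (t_on / T) * 100
   = (2.43 / 11.34) * 100
   = 0.214286 * 100
   = 21.43 %

21.43 %


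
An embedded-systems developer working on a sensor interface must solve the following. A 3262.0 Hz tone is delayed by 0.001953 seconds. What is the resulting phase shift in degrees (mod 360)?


Phase shift from frequency and time delay:
phi = 360 * f * t_delay
    = 360 * 3262.0 * 0.001953
    = 2293.45 degrees
    mod 360 = 133.45 degrees

133.45 degrees


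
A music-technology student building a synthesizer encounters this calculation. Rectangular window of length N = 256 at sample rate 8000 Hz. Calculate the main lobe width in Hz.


Main lobe width for a rectangular window:
Width = 2 * fs / N
      = 2 * 8000 / 256
      = 16000 / 256
      = 62.5 Hz

62.5 Hz


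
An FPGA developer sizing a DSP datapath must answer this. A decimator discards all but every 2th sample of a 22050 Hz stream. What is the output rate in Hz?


Decimation reduces the sample rate:
fs_out = fs_in / M
       = 22050 / 2
       = 11025.0 Hz

11025.0 Hz


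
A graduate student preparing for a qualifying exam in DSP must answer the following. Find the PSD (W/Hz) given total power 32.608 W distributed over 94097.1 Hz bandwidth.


Power spectral density:
PSD = P / BW
    = 32.608 / 94097.1
    = 0.00034654 W/Hz

0.00034654 W/Hz


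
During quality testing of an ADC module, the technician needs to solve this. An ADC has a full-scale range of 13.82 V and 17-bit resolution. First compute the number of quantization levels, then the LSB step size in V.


Step 1 — number of quantization levels:
L = 2^N = 2^17 = 131072

Step 2 — LSB step size:
delta = Vfs / L
      = 13.82 / 131072
      = 0.00010544 V

Levels = 131072; step size = 0.00010544 V


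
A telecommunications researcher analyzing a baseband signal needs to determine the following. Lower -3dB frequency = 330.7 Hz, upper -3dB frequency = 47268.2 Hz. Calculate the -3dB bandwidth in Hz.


Bandwidth is the difference of -3dB frequencies:
BW = f_high - f_low
   = 47268.2 - 330.7
   = 46937.5 Hz

46937.5 Hz


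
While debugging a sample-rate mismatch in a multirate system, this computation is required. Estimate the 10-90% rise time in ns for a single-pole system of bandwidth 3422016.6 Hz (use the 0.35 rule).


Rise time from bandwidth relationship:
tr = 0.35 / BW
   = 0.35 / 3422016.6
   = 1.022788726e-07 s
   = 102.2789 ns

102.2789 ns


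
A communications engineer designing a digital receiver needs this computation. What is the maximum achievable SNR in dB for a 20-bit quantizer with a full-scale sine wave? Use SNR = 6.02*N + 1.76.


Theoretical SNR for a full-scale sinusoid:
SNR = 6.02 * N + 1.76
    = 6.02 * 20 + 1.76
    = 120.4 + 1.76
    = 122.16 dB

122.16 dB


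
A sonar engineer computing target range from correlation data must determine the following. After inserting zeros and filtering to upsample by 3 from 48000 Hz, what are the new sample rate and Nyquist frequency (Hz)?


Step 1 — output sample rate after interpolation by L:
fs_out = L * fs_in = 3 * 48000 = 144000 Hz

Step 2 — Nyquist frequency of the output stream:
f_Nyq = fs_out / 2 = 144000 / 2 = 72000.0 Hz

fs_out = 144000 Hz; f_Nyquist = 72000.0 Hz


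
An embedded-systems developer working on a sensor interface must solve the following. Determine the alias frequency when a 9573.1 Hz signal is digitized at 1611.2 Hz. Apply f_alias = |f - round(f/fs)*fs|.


Compute the nearest integer multiple of fs to the signal:
n = round(9573.1 / 1611.2) = 6
f_alias = |9573.1 - 6 * 1611.2|
        = |9573.1 - 9667.2|
        = 94.1 Hz

94.1


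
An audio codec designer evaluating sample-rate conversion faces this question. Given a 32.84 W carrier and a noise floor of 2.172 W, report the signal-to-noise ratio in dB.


SNR in decibels:
SNR = 10 * log10(Ps / Pn)
    = 10 * log10(32.84 / 2.172)
    = 10 * log10(15.1197)
    = 10 * 1.1795
    = 11.8 dB

11.8 dB


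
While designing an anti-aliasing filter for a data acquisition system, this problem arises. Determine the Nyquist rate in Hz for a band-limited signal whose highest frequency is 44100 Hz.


The Nyquist rate is twice the maximum frequency component.
fs_min = 2 * fmax
      = 2 * 44100
      = 88200 Hz

88200


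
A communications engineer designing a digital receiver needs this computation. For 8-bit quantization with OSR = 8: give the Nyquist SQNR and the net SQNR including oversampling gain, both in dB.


Step 1 — baseline SQNR at Nyquist:
SQNR_base = 6.02*N + 1.76
          = 6.02*8 + 1.76
          = 49.92 dB

Step 2 — oversampling processing gain:
G = 10*log10(OSR) = 10*log10(8) = 9.03 dB

Step 3 — total:
SQNR_total = 49.92 + 9.03 = 58.95 dB

Base SQNR = 49.92 dB; oversampled SQNR = 58.95 dB


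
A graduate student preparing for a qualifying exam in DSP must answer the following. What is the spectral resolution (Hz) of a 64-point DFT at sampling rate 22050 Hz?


DFT frequency resolution:
df = fs / N
   = 22050 / 64
   = 344.5312 Hz

344.5312 Hz


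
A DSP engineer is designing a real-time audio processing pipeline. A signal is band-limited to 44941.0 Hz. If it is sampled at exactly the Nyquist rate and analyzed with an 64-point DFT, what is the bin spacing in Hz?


Step 1 — Nyquist sampling rate:
fs = 2 * fmax = 2 * 44941.0 = 89882.0 Hz

Step 2 — DFT bin spacing:
df = fs / N = 89882.0 / 64 = 1404.4062 Hz

1404.4062 Hz


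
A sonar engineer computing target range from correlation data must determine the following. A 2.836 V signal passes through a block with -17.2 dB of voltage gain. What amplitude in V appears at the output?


Output voltage from dB gain:
V_out = V_in * 10^(gain_dB / 20)
      = 2.836 * 10^(-17.2 / 20)
      = 2.836 * 0.138038
      = 0.3915 V

0.3915 V


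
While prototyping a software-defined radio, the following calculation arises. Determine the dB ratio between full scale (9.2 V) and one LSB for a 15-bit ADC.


Dynamic range from full-scale to LSB:
V_min = V_max / 2^bits = 9.2 / 2^15
DR = 20 * log10(V_max / V_min)
   = 20 * log10(2^15)
   = 20 * 15 * log10(2)
   = 90.31 dB

90.31 dB


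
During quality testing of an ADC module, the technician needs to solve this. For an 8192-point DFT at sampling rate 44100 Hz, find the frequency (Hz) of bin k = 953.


Frequency of DFT bin k:
f_k = k * fs / N
    = 953 * 44100 / 8192
    = 42027300 / 8192
    = 5130.286 Hz

5130.286 Hz


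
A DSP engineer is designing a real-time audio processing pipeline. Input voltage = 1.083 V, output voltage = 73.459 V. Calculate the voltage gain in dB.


Voltage gain in dB:
G = 20 * log10(Vout / Vin)
  = 20 * log10(73.459 / 1.083)
  = 20 * log10(67.829178)
  = 20 * 1.831417
  = 36.63 dB

36.63 dB


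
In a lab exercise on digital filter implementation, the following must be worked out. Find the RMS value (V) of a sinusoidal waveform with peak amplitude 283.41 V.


RMS voltage for a sinusoidal waveform:
V_rms = V_peak / sqrt(2)
      = 283.41 / 1.414214
      = 200.401 V

200.401 V


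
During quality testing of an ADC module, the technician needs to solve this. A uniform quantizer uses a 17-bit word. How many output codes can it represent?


Number of quantization levels = 2^N
= 2^17
= 131072

131072


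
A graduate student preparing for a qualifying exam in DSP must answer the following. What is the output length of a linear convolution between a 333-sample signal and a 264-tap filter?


Linear convolution output length:
L = N + M - 1
  = 333 + 264 - 1
  = 596 samples

596


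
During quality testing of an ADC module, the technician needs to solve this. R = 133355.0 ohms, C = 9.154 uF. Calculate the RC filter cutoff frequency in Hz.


Cutoff frequency of a first-order RC filter:
fc = 1 / (2 * pi * R * C)
C = 9.154 uF = 9.154e-06 F
fc = 1 / (2 * pi * 133355.0 * 9.154e-06)
   = 1 / 7.6700832929528
   = 0.130377 Hz

0.130377 Hz


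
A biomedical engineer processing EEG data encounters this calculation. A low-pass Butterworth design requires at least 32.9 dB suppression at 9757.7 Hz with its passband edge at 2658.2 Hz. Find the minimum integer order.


Butterworth filter order formula:
n = log10(10^(A/10) - 1) / (2 * log10(f_stop/f_pass))
10^(32.9/10) - 1 = 1948.8446
f_stop/f_pass = 9757.7 / 2658.2 = 3.6708
n = 2.9125 -> ceil = 3

3


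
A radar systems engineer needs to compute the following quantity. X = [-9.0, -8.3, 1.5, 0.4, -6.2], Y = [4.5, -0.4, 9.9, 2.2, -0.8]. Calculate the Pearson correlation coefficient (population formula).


Pearson correlation coefficient (population):
r = cov(X,Y) / (std(X) * std(Y))
Mean X = -4.32, Mean Y = 3.08
Cov(X,Y) = 10.0076
Std(X) = 4.41425, Std(Y) = 3.910703
r = 0.5797

0.5797


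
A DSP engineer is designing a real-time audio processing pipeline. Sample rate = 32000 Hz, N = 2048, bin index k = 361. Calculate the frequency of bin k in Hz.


Frequency of DFT bin k:
f_k = k * fs / N
    = 361 * 32000 / 2048
    = 11552000 / 2048
    = 5640.625 Hz

5640.625 Hz


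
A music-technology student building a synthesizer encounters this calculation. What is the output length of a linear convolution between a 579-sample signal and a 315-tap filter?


Linear convolution output length:
L = N + M - 1
  = 579 + 315 - 1
  = 893 samples

893


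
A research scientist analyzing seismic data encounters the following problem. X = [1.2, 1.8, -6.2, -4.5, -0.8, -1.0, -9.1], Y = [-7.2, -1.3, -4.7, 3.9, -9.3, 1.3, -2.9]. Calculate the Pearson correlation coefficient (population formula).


Pearson correlation coefficient (population):
r = cov(X,Y) / (std(X) * std(Y))
Mean X = -2.6571, Mean Y = -2.8857
Cov(X,Y) = -2.933469
Std(X) = 3.749231, Std(Y) = 4.29499
r = -0.1822

-0.1822


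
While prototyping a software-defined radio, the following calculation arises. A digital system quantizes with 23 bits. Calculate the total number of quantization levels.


Number of quantization levels = 2^N
= 2^23
= 8388608

8388608


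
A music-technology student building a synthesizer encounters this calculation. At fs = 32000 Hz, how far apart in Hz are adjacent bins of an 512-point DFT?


DFT frequency resolution:
df = fs / N
   = 32000 / 512
   = 62.5 Hz

62.5 Hz


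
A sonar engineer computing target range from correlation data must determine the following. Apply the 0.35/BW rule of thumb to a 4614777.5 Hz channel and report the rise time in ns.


Rise time from bandwidth relationship:
tr = 0.35 / BW
   = 0.35 / 4614777.5
   = 7.584330989e-08 s
   = 75.8433 ns

75.8433 ns


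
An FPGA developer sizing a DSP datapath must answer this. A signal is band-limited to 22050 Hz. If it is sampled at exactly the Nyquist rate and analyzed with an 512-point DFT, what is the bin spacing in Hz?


Step 1 — Nyquist sampling rate:
fs = 2 * fmax = 2 * 22050 = 44100 Hz

Step 2 — DFT bin spacing:
df = fs / N = 44100 / 512 = 86.1328 Hz

86.1328 Hz


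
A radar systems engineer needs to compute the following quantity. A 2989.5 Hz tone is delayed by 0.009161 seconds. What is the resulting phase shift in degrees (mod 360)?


Phase shift from frequency and time delay:
phi = 360 * f * t_delay
    = 360 * 2989.5 * 0.009161
    = 9859.25 degrees
    mod 360 = 139.25 degrees

139.25 degrees


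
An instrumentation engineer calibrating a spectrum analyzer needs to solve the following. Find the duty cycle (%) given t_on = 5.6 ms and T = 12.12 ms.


Duty cycle as a percentage:
DC = (t_on / T) * 100
   = (5.6 / 12.12) * 100
   = 0.462046 * 100
   = 46.2 %

46.2 %


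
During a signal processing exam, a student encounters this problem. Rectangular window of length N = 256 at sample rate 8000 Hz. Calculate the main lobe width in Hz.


Main lobe width for a rectangular window:
Width = 2 * fs / N
      = 2 * 8000 / 256
      = 16000 / 256
      = 62.5 Hz

62.5 Hz


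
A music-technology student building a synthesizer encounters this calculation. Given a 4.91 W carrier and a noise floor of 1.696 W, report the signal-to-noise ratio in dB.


SNR in decibels:
SNR = 10 * log10(Ps / Pn)
    = 10 * log10(4.91 / 1.696)
    = 10 * log10(2.895)
    = 10 * 0.4617
    = 4.62 dB

4.62 dB


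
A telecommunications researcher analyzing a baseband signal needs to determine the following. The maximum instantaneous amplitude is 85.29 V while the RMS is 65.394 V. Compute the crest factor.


Crest factor is the ratio of peak to RMS:
CF = V_peak / V_rms
   = 85.29 / 65.394
   = 1.3042

1.3042


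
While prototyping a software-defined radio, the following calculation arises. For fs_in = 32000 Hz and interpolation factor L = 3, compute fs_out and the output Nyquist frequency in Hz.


Step 1 — output sample rate after interpolation by L:
fs_out = L * fs_in = 3 * 32000 = 96000 Hz

Step 2 — Nyquist frequency of the output stream:
f_Nyq = fs_out / 2 = 96000 / 2 = 48000.0 Hz

fs_out = 96000 Hz; f_Nyquist = 48000.0 Hz


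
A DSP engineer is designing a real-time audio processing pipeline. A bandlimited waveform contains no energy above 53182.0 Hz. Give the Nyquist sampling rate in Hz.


The Nyquist rate is twice the maximum frequency component.
fs_min = 2 * fmax
      = 2 * 53182.0
      = 106364.0 Hz

106364.0


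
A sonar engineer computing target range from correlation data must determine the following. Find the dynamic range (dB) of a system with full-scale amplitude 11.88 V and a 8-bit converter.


Dynamic range from full-scale to LSB:
V_min = V_max / 2^bits = 11.88 / 2^8
DR = 20 * log10(V_max / V_min)
   = 20 * log10(2^8)
   = 20 * 8 * log10(2)
   = 48.16 dB

48.16 dB


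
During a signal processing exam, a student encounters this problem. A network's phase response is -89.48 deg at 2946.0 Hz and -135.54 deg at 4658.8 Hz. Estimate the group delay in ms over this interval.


Group delay from phase difference:
tau = -d(phi)/d(omega)
d(phi) = -46.06 deg = -0.803899 rad
d(omega) = 2*pi*(4658.8 - 2946.0) = 10761.8398 rad/s
tau = -(-0.803899) / 10761.8398
    = 0.0747 ms

0.0747 ms


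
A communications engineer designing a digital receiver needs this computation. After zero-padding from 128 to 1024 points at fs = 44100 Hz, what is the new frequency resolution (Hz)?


Frequency resolution after zero-padding:
N_padded = 128 * 8 = 1024
df = fs / N_padded
   = 44100 / 1024
   = 43.0664 Hz

43.0664 Hz


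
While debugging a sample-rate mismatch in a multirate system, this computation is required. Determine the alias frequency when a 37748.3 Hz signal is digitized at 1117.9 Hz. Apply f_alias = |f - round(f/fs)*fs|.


Compute the nearest integer multiple of fs to the signal:
n = round(37748.3 / 1117.9) = 34
f_alias = |37748.3 - 34 * 1117.9|
        = |37748.3 - 38008.6|
        = 260.3 Hz

260.3


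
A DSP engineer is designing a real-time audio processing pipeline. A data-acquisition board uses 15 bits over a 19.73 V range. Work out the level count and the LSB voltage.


Step 1 — number of quantization levels:
L = 2^N = 2^15 = 32768

Step 2 — LSB step size:
delta = Vfs / L
      = 19.73 / 32768
      = 0.00060211 V

Levels = 32768; step size = 0.00060211 V


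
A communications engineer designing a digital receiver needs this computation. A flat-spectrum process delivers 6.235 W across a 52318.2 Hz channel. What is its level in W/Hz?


Power spectral density:
PSD = P / BW
    = 6.235 / 52318.2
    = 0.00011917 W/Hz

0.00011917 W/Hz


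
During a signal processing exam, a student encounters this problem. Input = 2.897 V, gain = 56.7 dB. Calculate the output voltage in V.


Output voltage from dB gain:
V_out = V_in * 10^(gain_dB / 20)
      = 2.897 * 10^(56.7 / 20)
      = 2.897 * 683.911647
      = 1981.292 V

1981.292 V


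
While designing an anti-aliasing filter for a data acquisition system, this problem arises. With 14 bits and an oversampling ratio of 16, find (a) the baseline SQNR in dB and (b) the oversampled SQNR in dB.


Step 1 — baseline SQNR at Nyquist:
SQNR_base = 6.02*N + 1.76
          = 6.02*14 + 1.76
          = 86.04 dB

Step 2 — oversampling processing gain:
G = 10*log10(OSR) = 10*log10(16) = 12.04 dB

Step 3 — total:
SQNR_total = 86.04 + 12.04 = 98.08 dB

Base SQNR = 86.04 dB; oversampled SQNR = 98.08 dB


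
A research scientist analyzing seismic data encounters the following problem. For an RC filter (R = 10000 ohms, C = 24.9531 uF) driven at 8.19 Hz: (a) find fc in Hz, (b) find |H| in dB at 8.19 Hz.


Step 1 — cutoff frequency:
fc = 1 / (2*pi*R*C)
C = 24.9531 uF = 2.49531e-05 F
fc = 1 / (2*pi*10000*2.49531e-05)
   = 0.637816 Hz

Step 2 — magnitude at f = 8.19 Hz:
|H(f)| = 1 / sqrt(1 + (f/fc)^2)
f/fc = 8.19 / 0.637816 = 12.840694
|H| = 1 / sqrt(1 + 164.883422) = 0.0776423
|H|_dB = 20*log10(0.0776423) = -22.2 dB

fc = 0.637816 Hz; |H(8.19 Hz)| = -22.2 dB


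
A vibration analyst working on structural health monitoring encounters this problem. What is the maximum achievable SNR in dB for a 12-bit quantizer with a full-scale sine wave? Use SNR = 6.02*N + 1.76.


Theoretical SNR for a full-scale sinusoid:
SNR = 6.02 * N + 1.76
    = 6.02 * 12 + 1.76
    = 72.24 + 1.76
    = 74.0 dB

74.0 dB


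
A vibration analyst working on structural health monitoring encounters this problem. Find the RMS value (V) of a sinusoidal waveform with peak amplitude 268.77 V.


RMS voltage for a sinusoidal waveform:
V_rms = V_peak / sqrt(2)
      = 268.77 / 1.414214
      = 190.049 V

190.049 V


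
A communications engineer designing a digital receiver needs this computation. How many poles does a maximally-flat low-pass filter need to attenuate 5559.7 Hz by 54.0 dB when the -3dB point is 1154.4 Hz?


Butterworth filter order formula:
n = log10(10^(A/10) - 1) / (2 * log10(f_stop/f_pass))
10^(54.0/10) - 1 = 251187.6432
f_stop/f_pass = 5559.7 / 1154.4 = 4.8161
n = 3.9549 -> ceil = 4

4


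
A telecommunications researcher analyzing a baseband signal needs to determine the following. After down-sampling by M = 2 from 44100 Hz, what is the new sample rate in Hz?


Decimation reduces the sample rate:
fs_out = fs_in / M
       = 44100 / 2
       = 22050.0 Hz

22050.0 Hz


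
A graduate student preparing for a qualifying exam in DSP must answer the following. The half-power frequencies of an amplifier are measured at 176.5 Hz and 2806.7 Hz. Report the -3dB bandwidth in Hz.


Bandwidth is the difference of -3dB frequencies:
BW = f_high - f_low
   = 2806.7 - 176.5
   = 2630.2 Hz

2630.2 Hz


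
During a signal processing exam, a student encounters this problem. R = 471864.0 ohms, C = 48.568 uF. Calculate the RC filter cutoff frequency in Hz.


Cutoff frequency of a first-order RC filter:
fc = 1 / (2 * pi * R * C)
C = 48.568 uF = 4.8568e-05 F
fc = 1 / (2 * pi * 471864.0 * 4.8568e-05)
   = 1 / 143.99484117039
   = 0.006945 Hz

0.006945 Hz


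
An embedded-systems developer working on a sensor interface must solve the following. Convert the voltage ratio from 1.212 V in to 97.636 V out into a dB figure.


Voltage gain in dB:
G = 20 * log10(Vout / Vin)
  = 20 * log10(97.636 / 1.212)
  = 20 * log10(80.557756)
  = 20 * 1.906107
  = 38.12 dB

38.12 dB


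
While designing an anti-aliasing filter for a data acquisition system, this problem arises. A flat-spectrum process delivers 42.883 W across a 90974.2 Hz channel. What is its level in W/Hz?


Power spectral density:
PSD = P / BW
    = 42.883 / 90974.2
    = 0.00047138 W/Hz

0.00047138 W/Hz


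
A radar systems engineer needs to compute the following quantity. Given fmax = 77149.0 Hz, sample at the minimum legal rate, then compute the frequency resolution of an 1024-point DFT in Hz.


Step 1 — Nyquist sampling rate:
fs = 2 * fmax = 2 * 77149.0 = 154298.0 Hz

Step 2 — DFT bin spacing:
df = fs / N = 154298.0 / 1024 = 150.6816 Hz

150.6816 Hz


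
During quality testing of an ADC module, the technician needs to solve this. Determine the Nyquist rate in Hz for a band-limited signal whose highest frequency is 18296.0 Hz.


The Nyquist rate is twice the maximum frequency component.
fs_min = 2 * fmax
      = 2 * 18296.0
      = 36592.0 Hz

36592.0


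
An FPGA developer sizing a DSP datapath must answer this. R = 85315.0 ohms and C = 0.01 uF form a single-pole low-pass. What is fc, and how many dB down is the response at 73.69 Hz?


Step 1 — cutoff frequency:
fc = 1 / (2*pi*R*C)
C = 0.01 uF = 1e-08 F
fc = 1 / (2*pi*85315.0*1e-08)
   = 186.55 Hz

Step 2 — magnitude at f = 73.69 Hz:
|H(f)| = 1 / sqrt(1 + (f/fc)^2)
f/fc = 73.69 / 186.55 = 0.395015
|H| = 1 / sqrt(1 + 0.156037) = 0.9300668
|H|_dB = 20*log10(0.9300668) = -0.63 dB

fc = 186.55 Hz; |H(73.69 Hz)| = -0.63 dB


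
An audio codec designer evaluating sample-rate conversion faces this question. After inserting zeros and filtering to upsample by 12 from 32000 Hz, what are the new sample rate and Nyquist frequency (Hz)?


Step 1 — output sample rate after interpolation by L:
fs_out = L * fs_in = 12 * 32000 = 384000 Hz

Step 2 — Nyquist frequency of the output stream:
f_Nyq = fs_out / 2 = 384000 / 2 = 192000.0 Hz

fs_out = 384000 Hz; f_Nyquist = 192000.0 Hz


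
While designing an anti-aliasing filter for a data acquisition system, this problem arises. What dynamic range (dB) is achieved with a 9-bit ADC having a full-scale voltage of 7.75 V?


Dynamic range from full-scale to LSB:
V_min = V_max / 2^bits = 7.75 / 2^9
DR = 20 * log10(V_max / V_min)
   = 20 * log10(2^9)
   = 20 * 9 * log10(2)
   = 54.19 dB

54.19 dB


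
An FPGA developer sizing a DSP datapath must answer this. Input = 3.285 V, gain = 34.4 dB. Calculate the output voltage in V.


Output voltage from dB gain:
V_out = V_in * 10^(gain_dB / 20)
      = 3.285 * 10^(34.4 / 20)
      = 3.285 * 52.480746
      = 172.3993 V

172.3993 V


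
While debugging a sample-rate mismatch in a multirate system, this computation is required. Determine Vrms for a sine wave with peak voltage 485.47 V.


RMS voltage for a sinusoidal waveform:
V_rms = V_peak / sqrt(2)
      = 485.47 / 1.414214
      = 343.279 V

343.279 V


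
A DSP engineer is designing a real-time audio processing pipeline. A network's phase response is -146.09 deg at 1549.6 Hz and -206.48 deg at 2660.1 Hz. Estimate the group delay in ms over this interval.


Group delay from phase difference:
tau = -d(phi)/d(omega)
d(phi) = -60.39 deg = -1.054004 rad
d(omega) = 2*pi*(2660.1 - 1549.6) = 6977.4773 rad/s
tau = -(-1.054004) / 6977.4773
    = 0.1511 ms

0.1511 ms


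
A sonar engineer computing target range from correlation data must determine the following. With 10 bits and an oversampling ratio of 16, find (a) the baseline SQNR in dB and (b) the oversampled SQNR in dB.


Step 1 — baseline SQNR at Nyquist:
SQNR_base = 6.02*N + 1.76
          = 6.02*10 + 1.76
          = 61.96 dB

Step 2 — oversampling processing gain:
G = 10*log10(OSR) = 10*log10(16) = 12.04 dB

Step 3 — total:
SQNR_total = 61.96 + 12.04 = 74.0 dB

Base SQNR = 61.96 dB; oversampled SQNR = 74.0 dB


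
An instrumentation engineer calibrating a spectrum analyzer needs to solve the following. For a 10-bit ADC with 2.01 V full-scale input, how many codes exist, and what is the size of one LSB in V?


Step 1 — number of quantization levels:
L = 2^N = 2^10 = 1024

Step 2 — LSB step size:
delta = Vfs / L
      = 2.01 / 1024
      = 0.00196289 V

Levels = 1024; step size = 0.00196289 V


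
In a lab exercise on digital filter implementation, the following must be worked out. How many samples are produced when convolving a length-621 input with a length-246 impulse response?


Linear convolution output length:
L = N + M - 1
  = 621 + 246 - 1
  = 866 samples

866


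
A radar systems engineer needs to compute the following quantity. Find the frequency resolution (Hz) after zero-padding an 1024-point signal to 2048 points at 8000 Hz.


Frequency resolution after zero-padding:
N_padded = 1024 * 2 = 2048
df = fs / N_padded
   = 8000 / 2048
   = 3.9062 Hz

3.9062 Hz


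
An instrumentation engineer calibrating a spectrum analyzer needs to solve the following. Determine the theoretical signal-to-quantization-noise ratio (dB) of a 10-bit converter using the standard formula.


Theoretical SNR for a full-scale sinusoid:
SNR = 6.02 * N + 1.76
    = 6.02 * 10 + 1.76
    = 60.2 + 1.76
    = 61.96 dB

61.96 dB


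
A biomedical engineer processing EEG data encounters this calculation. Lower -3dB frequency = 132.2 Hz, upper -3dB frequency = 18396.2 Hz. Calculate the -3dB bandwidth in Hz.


Bandwidth is the difference of -3dB frequencies:
BW = f_high - f_low
   = 18396.2 - 132.2
   = 18264.0 Hz

18264.0 Hz


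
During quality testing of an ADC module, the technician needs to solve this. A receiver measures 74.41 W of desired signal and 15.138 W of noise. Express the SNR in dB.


SNR in decibels:
SNR = 10 * log10(Ps / Pn)
    = 10 * log10(74.41 / 15.138)
    = 10 * log10(4.9154)
    = 10 * 0.6916
    = 6.92 dB

6.92 dB


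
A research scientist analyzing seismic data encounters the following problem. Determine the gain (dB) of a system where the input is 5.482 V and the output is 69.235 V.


Voltage gain in dB:
G = 20 * log10(Vout / Vin)
  = 20 * log10(69.235 / 5.482)
  = 20 * log10(12.629515)
  = 20 * 1.101387
  = 22.03 dB

22.03 dB


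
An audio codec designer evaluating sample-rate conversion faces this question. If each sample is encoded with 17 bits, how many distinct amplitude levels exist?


Number of quantization levels = 2^N
= 2^17
= 131072

131072


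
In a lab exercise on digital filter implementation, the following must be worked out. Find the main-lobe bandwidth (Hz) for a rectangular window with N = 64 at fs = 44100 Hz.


Main lobe width for a rectangular window:
Width = 2 * fs / N
      = 2 * 44100 / 64
      = 88200 / 64
      = 1378.125 Hz

1378.125 Hz


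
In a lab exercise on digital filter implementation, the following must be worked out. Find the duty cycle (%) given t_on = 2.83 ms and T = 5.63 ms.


Duty cycle as a percentage:
DC = (t_on / T) * 100
   = (2.83 / 5.63) * 100
   = 0.502664 * 100
   = 50.27 %

50.27 %


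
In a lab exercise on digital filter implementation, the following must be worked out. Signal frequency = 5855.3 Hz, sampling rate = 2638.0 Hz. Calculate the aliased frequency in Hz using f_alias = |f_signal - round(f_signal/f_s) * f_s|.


Compute the nearest integer multiple of fs to the signal:
n = round(5855.3 / 2638.0) = 2
f_alias = |5855.3 - 2 * 2638.0|
        = |5855.3 - 5276.0|
        = 579.3 Hz

579.3
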